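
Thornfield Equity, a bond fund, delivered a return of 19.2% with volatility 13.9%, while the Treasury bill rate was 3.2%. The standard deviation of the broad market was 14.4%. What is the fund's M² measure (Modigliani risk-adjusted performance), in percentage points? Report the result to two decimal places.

Sharpe = (Rp − Rf) / σp = (19.2% − 3.2%) / 13.9% = 1.1511
M² = Rf + Sharpe × σm = 3.2% + 1.1511 × 14.4% = 19.7758%

19.78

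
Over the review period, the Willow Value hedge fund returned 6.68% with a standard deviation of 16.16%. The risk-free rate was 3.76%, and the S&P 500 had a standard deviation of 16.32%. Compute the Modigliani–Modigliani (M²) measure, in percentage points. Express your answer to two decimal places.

6.71

Sharpe = (Rp − Rf) / σp = (6.68% − 3.76%) / 16.16% = 0.1807
M² = Rf + Sharpe × σm = 3.76% + 0.1807 × 16.32% = 6.7090%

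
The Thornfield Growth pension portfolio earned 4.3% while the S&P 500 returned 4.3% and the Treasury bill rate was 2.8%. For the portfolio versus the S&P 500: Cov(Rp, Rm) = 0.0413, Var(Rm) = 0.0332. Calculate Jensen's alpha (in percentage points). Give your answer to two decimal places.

β = Cov / Var = 0.0413 / 0.0332 = 1.2440
E[R] = Rf + β(Rm − Rf) = 2.8% + 1.2440 × (4.3% − 2.8%) = 4.6660%
α = Rp − E[R] = 4.3% − 4.6660% = -0.3660

-0.37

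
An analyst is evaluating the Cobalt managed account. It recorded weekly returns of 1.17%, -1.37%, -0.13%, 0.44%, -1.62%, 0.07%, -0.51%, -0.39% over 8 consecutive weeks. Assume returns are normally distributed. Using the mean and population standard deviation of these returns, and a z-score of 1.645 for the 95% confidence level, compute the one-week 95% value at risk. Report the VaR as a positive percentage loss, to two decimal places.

r̄ = (1.17 − 1.37 − 0.13 + 0.44 − 1.62 + 0.07 − 0.51 − 0.39) / 8 = -0.2925%
Σ(r − r̄)² = 5.8134; population σ = √(5.8134/8) = 0.8525%
VaR = −(r̄ − z·σ) = −(-0.2925 − 1.645 × 0.8525) = −(-1.6949) = 1.6949%

1.69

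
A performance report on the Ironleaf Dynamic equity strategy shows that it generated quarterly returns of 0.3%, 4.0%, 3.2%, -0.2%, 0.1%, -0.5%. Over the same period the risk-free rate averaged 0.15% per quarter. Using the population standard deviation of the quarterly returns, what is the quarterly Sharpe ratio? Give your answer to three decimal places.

0.567

μ = (0.3 + 4 + 3.2 − 0.2 + 0.1 − 0.5) / 6 = 6.90 / 6 = 1.1500%
Σ(r − μ)² = (0.3 − 1.1500)² + (4 − 1.1500)² + … = 18.6950
σ = √[18.6950 / 6] = 1.7652%
Sharpe = (μ − rf) / σ = (1.1500 − 0.15) / 1.7652 = 1.0000 / 1.7652 = 0.5665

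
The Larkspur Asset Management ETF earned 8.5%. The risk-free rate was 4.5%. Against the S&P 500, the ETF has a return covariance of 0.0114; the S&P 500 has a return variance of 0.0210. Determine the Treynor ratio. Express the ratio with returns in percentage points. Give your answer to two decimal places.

7.37

β = Cov / Var = 0.0114 / 0.0210 = 0.5429
Treynor = (Rp − Rf) / β = (8.5% − 4.5%) / 0.5429 = 4.00 / 0.5429 = 7.3678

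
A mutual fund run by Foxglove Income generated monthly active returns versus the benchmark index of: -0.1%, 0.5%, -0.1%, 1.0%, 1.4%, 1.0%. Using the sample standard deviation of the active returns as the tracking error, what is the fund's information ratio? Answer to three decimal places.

0.988

μ = (-0.1 + 0.5 − 0.1 + 1 + 1.4 + 1) / 6 = 0.6167%
Sample σ = √[Σ(r − μ)² / 5] = √[1.9483 / 5] = √0.3897 = 0.6243%
IR = μ / tracking error = 0.6167 / 0.6243 = 0.9878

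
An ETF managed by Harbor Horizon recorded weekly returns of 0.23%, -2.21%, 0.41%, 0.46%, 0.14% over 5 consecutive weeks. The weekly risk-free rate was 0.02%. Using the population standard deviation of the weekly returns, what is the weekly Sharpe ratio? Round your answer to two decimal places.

-0.21

Mean return r̄ = -0.970 / 5 = -0.1940%
Population σ = √[Σ(r − r̄)² / 5] = √[5.1481 / 5] = √1.0296 = 1.0147%
Sharpe = (r̄ − rf) / σ = (-0.1940 − 0.02) / 1.0147 = -0.2140 / 1.0147 = -0.2109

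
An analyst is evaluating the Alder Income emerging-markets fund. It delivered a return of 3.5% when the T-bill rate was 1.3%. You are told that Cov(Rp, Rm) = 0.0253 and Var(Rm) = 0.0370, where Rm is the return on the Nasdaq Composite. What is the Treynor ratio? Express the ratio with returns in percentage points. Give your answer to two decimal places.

3.22

β = Cov / Var = 0.0253 / 0.0370 = 0.6838
Treynor = (Rp − Rf) / β = (3.5% − 1.3%) / 0.6838 = 2.20 / 0.6838 = 3.2173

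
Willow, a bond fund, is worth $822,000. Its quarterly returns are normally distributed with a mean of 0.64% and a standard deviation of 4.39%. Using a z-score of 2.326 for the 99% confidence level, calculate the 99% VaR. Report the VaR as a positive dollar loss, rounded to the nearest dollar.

$78,675

Return at the 99% tail: μ − z·σ = 0.64% − 2.326 × 4.39% = 0.64 − 10.21114 = -9.57114%
VaR = −(-9.57114%) × $822,000 = 9.57114% × $822,000 = $78,675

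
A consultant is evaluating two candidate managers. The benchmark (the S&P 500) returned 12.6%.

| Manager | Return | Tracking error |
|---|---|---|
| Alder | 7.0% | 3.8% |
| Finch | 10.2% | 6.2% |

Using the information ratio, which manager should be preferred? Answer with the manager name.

Finch

Alder: IR = (7.0% − 12.6%) / 3.8% = -1.474
Finch: IR = (10.2% − 12.6%) / 6.2% = -0.387
Highest: Finch (-0.387).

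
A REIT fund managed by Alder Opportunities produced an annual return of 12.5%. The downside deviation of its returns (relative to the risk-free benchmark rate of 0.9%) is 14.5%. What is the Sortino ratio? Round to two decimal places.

Sortino = (Rp − Rf) / σd = (12.5% − 0.9%) / 14.5% = 11.60% / 14.5% = 0.8000

0.80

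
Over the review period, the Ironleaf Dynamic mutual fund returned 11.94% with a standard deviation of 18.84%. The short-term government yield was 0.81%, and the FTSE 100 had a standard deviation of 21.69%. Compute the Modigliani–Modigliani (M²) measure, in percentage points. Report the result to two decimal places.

13.62

Sharpe = (Rp − Rf) / σp = (11.94% − 0.81%) / 18.84% = 0.5908
M² = Rf + Sharpe × σm = 0.81% + 0.5908 × 21.69% = 13.6245%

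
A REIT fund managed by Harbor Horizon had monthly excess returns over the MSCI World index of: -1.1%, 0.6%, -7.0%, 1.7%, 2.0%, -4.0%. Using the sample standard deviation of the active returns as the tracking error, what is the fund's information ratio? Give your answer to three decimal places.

μ = (-1.1 + 0.6 − 7 + 1.7 + 2 − 4) / 6 = -7.80 / 6 = -1.3000%
Sample std dev = √[63.3200 / 5] = 3.5587%
IR = μ / tracking error = -1.3000 / 3.5587 = -0.3653

-0.365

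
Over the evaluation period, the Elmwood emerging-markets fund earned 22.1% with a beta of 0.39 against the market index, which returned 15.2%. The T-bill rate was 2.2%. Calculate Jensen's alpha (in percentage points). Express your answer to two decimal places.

14.83

CAPM expected return = Rf + β(Rm − Rf) = 2.2% + 0.39 × (15.2% − 2.2%) = 2.2 + 0.39 × 13.00 = 7.2700%
Jensen's α = Rp − E[R] = 22.1% − 7.2700% = 14.8300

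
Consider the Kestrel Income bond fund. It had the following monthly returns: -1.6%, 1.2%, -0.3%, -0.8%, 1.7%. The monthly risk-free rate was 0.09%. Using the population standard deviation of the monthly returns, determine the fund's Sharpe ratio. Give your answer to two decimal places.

-0.04

Mean return r̄ = 0.20 / 5 = 0.0400%
Population σ = √[Σ(r − r̄)² / 5] = √[7.6120 / 5] = √1.5224 = 1.2339%
Sharpe = (r̄ − rf) / σ = (0.0400 − 0.09) / 1.2339 = -0.0500 / 1.2339 = -0.0405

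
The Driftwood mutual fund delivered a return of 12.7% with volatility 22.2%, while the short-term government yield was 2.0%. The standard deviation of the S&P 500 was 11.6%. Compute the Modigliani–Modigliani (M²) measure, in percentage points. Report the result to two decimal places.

7.59

Sharpe = (Rp − Rf) / σp = (12.7% − 2.0%) / 22.2% = 0.4820
M² = Rf + Sharpe × σm = 2.0% + 0.4820 × 11.6% = 7.5912%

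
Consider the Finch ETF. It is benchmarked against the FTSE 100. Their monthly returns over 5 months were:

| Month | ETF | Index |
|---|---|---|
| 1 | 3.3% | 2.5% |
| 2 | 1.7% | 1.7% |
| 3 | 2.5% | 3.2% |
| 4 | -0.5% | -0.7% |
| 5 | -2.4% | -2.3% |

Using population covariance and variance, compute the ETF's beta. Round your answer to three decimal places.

0.985

r̄p = 0.9200%,  r̄m = 0.8800%
Cov = Σ(rp − r̄p)(rm − r̄m) / 5 = 4.1924
Var(rm) = Σ(rm − r̄m)² / 5 = 4.2576
β = Cov / Var = 4.1924 / 4.2576 = 0.9847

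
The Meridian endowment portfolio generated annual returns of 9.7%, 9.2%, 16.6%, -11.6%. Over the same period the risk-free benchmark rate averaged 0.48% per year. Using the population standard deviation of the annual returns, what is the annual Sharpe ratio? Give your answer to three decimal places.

Mean return r̄ = 23.90 / 4 = 5.9750%
Σ(r − r̄)² = (9.7 − 5.9750)² + (9.2 − 5.9750)² + (16.6 − 5.9750)² + … = 446.0475
σ = √[446.0475 / 4] = 10.5599%
Sharpe = (r̄ − rf) / σ = (5.9750 − 0.48) / 10.5599 = 5.4950 / 10.5599 = 0.5204

0.520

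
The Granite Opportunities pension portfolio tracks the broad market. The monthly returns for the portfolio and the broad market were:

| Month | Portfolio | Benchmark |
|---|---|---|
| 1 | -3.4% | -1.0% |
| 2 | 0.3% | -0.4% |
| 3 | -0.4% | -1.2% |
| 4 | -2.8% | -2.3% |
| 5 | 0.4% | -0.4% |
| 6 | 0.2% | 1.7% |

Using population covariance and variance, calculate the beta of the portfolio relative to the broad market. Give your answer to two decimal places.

r̄p = -0.9500%,  r̄m = -0.6000%
Cov = Σ(rp − r̄p)(rm − r̄m) / 6 = 1.1600
Var(rm) = Σ(rm − r̄m)² / 6 = 1.4633
β = Cov / Var = 1.1600 / 1.4633 = 0.7927

0.79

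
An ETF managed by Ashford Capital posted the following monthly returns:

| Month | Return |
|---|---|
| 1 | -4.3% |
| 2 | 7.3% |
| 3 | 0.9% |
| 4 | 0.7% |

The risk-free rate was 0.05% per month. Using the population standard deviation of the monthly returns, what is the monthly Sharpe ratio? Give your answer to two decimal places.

Mean return r̄ = 4.60 / 4 = 1.1500%
Σ(r − r̄)² = 67.7900; population σ = √(67.7900/4) = 4.1167%
Sharpe = (r̄ − rf) / σ = (1.1500 − 0.05) / 4.1167 = 1.1000 / 4.1167 = 0.2672

0.27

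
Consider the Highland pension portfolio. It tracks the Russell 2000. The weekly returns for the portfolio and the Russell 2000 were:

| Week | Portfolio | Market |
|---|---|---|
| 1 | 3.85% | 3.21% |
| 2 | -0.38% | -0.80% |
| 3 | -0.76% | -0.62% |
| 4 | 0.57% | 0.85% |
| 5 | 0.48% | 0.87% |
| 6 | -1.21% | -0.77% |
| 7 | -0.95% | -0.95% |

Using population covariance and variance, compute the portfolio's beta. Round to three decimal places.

r̄p = 0.2286%,  r̄m = 0.2557%
Cov = Σ(rp − r̄p)(rm − r̄m) / 7 = 2.2087
Var(rm) = Σ(rm − r̄m)² / 7 = 1.9779
β = Cov / Var = 2.2087 / 1.9779 = 1.1167

1.117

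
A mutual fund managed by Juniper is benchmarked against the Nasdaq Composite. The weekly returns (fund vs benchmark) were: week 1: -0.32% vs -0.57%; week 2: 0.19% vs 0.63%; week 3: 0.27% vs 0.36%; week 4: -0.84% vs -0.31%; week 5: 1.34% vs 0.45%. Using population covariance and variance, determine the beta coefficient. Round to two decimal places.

r̄p = 0.1280%,  r̄m = 0.1120%
Cov = Σ(rp − r̄p)(rm − r̄m) / 5 = 0.2382
Var(rm) = Σ(rm − r̄m)² / 5 = 0.2175
β = Cov / Var = 0.2382 / 0.2175 = 1.0952

1.10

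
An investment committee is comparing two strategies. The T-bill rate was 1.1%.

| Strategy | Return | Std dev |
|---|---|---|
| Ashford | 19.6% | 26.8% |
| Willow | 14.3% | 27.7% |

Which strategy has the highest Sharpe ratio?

Ashford: Sharpe ratio = (19.6% − 1.1%) / 26.8% = 0.690
Willow: Sharpe ratio = (14.3% − 1.1%) / 27.7% = 0.477
Highest: Ashford (0.690).

Ashford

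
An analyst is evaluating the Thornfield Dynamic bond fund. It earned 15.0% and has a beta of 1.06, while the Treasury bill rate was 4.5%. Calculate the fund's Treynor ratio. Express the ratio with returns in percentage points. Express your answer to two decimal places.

Treynor = (Rp − Rf) / β = (15.0% − 4.5%) / 1.06 = 10.50 / 1.06 = 9.9057

9.91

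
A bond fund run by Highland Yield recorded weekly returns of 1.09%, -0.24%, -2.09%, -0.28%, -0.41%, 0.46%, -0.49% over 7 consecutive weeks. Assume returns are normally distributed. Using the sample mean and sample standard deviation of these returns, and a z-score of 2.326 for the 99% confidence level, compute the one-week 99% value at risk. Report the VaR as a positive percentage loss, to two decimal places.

μ = (1.09 − 0.24 − 2.09 − 0.28 − 0.41 + 0.46 − 0.49) / 7 = -1.960 / 7 = -0.2800%
Σ(r − μ)² = 5.7632; sample σ = √(5.7632/6) = 0.9801%
VaR = −(μ − z·σ) = −(-0.2800 − 2.326 × 0.9801) = −(-2.5597) = 2.5597%

2.56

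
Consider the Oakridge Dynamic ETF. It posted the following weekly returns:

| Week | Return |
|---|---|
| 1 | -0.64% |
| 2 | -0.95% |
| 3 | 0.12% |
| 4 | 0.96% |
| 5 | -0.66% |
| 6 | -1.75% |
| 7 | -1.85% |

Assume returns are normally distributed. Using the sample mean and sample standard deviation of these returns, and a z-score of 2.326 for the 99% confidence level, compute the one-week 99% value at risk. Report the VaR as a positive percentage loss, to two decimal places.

2.99

Mean return r̄ = -4.770 / 7 = -0.6814%
Σ(r − r̄)² = (-0.64 − (-0.6814))² + (-0.95 − (-0.6814))² + (0.12 − (-0.6814))² + … = 5.9183
σ = √[5.9183 / 6] = 0.9932%
VaR = −(r̄ − z·σ) = −(-0.6814 − 2.326 × 0.9932) = −(-2.9916) = 2.9916%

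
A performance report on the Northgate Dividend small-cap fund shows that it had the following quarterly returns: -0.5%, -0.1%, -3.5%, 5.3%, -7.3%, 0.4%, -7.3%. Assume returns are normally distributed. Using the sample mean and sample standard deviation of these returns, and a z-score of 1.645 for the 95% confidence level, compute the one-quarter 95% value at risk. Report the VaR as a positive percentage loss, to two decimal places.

Mean return r̄ = -13.00 / 7 = -1.8571%
Sample σ = √[Σ(r − r̄)² / 6] = √[123.1971 / 6] = √20.5329 = 4.5313%
VaR = −(r̄ − z·σ) = −(-1.8571 − 1.645 × 4.5313) = −(-9.3111) = 9.3111%

9.31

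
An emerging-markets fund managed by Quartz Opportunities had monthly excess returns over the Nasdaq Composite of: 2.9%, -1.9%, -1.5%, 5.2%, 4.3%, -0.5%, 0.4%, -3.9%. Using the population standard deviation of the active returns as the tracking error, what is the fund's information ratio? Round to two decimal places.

0.21

μ = (2.9 − 1.9 − 1.5 + 5.2 + 4.3 − 0.5 + 0.4 − 3.9) / 8 = 5.00 / 8 = 0.6250%
Σ(r − μ)² = 72.2950; population σ = √(72.2950/8) = 3.0061%
IR = μ / tracking error = 0.6250 / 3.0061 = 0.2079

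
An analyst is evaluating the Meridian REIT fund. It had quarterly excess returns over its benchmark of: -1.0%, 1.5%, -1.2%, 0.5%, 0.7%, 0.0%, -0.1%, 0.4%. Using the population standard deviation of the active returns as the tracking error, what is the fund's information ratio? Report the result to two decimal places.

r̄ = (-1 + 1.5 − 1.2 + 0.5 + 0.7 + 0 − 0.1 + 0.4) / 8 = 0.80 / 8 = 0.1000%
Population std dev = √[5.5200 / 8] = 0.8307%
IR = r̄ / tracking error = 0.1000 / 0.8307 = 0.1204

0.12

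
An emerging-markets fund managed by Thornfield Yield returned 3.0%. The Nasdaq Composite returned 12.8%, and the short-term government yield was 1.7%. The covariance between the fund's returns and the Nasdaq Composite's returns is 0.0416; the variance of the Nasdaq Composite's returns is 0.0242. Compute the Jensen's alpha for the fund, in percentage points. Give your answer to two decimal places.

β = Cov / Var = 0.0416 / 0.0242 = 1.7190
E[R] = Rf + β(Rm − Rf) = 1.7% + 1.7190 × (12.8% − 1.7%) = 20.7809%
α = Rp − E[R] = 3.0% − 20.7809% = -17.7809

-17.78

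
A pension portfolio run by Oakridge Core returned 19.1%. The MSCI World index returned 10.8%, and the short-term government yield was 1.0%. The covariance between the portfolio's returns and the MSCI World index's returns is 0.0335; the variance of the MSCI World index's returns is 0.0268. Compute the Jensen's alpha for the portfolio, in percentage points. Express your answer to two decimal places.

5.85

β = Cov / Var = 0.0335 / 0.0268 = 1.2500
E[R] = Rf + β(Rm − Rf) = 1.0% + 1.2500 × (10.8% − 1.0%) = 13.2500%
α = Rp − E[R] = 19.1% − 13.2500% = 5.8500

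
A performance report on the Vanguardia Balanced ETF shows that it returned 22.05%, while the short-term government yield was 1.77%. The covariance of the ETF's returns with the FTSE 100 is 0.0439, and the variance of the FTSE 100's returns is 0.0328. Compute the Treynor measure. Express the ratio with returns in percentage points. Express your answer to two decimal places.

15.15

β = Cov / Var = 0.0439 / 0.0328 = 1.3384
Treynor = (Rp − Rf) / β = (22.05% − 1.77%) / 1.3384 = 20.28 / 1.3384 = 15.1524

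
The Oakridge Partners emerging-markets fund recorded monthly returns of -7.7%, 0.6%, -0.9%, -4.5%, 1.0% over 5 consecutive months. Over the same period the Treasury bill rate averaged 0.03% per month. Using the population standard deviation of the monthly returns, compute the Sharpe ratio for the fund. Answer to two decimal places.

r̄ = (-7.7 + 0.6 − 0.9 − 4.5 + 1) / 5 = -2.3000%
Σ(r − r̄)² = (-7.7 − (-2.3000))² + (0.6 − (-2.3000))² + … = 55.2600
σ = √[55.2600 / 5] = 3.3245%
Sharpe = (r̄ − rf) / σ = (-2.3000 − 0.03) / 3.3245 = -2.3300 / 3.3245 = -0.7009

-0.70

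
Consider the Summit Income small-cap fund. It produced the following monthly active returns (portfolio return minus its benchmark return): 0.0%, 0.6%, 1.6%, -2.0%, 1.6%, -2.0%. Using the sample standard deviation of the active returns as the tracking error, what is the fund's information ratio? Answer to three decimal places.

r̄ = (0 + 0.6 + 1.6 − 2 + 1.6 − 2) / 6 = -0.0333%
Sample σ = √[Σ(r − r̄)² / 5] = √[13.4733 / 5] = √2.6947 = 1.6416%
IR = r̄ / tracking error = -0.0333 / 1.6416 = -0.0203

-0.020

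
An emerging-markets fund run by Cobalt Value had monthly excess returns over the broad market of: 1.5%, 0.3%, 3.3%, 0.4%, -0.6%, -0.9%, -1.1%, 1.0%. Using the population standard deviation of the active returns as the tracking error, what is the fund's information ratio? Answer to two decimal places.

0.36

μ = (1.5 + 0.3 + 3.3 + 0.4 − 0.6 − 0.9 − 1.1 + 1) / 8 = 0.4875%
Population std dev = √[14.8688 / 8] = 1.3633%
IR = μ / tracking error = 0.4875 / 1.3633 = 0.3576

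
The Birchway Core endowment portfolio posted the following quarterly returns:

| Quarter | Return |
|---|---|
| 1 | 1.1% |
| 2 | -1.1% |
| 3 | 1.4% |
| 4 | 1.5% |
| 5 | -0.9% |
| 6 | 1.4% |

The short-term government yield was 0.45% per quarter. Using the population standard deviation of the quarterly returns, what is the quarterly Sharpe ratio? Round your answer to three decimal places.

Mean return r̄ = 3.40 / 6 = 0.5667%
Σ(r − r̄)² = 7.4733; population σ = √(7.4733/6) = 1.1160%
Sharpe = (r̄ − rf) / σ = (0.5667 − 0.45) / 1.1160 = 0.1167 / 1.1160 = 0.1046

0.105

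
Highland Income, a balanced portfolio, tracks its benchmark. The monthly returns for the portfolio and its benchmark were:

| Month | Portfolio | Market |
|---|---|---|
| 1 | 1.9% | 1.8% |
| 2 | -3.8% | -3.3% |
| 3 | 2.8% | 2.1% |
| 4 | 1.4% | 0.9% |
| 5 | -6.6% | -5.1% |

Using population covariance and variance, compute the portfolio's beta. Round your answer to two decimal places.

r̄p = -0.8600%,  r̄m = -0.7200%
Cov = Σ(rp − r̄p)(rm − r̄m) / 5 = 10.7328
Var(rm) = Σ(rm − r̄m)² / 5 = 8.5536
β = Cov / Var = 10.7328 / 8.5536 = 1.2548

1.25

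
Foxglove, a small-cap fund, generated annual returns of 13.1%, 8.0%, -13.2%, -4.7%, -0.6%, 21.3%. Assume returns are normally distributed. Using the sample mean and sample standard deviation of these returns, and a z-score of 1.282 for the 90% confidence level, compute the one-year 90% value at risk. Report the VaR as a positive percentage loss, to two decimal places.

12.14

μ = (13.1 + 8 − 13.2 − 4.7 − 0.6 + 21.3) / 6 = 3.9833%
Σ(r − μ)² = (13.1 − 3.9833)² + (8 − 3.9833)² + (-13.2 − 3.9833)² + … = 790.7883
sample σ = √(790.7883 / 5) = √158.1577 = 12.5761%
VaR = −(μ − z·σ) = −(3.9833 − 1.282 × 12.5761) = −(-12.1393) = 12.1393%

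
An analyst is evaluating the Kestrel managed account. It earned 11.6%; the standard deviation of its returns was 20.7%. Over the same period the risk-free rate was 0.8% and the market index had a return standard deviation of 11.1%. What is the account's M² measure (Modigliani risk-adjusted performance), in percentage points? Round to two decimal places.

Sharpe = (Rp − Rf) / σp = (11.6% − 0.8%) / 20.7% = 0.5217
M² = Rf + Sharpe × σm = 0.8% + 0.5217 × 11.1% = 6.5909%

6.59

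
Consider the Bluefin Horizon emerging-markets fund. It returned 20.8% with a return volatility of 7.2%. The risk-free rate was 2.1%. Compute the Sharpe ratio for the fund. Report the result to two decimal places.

Sharpe = (Rp − Rf) / σp = (20.8% − 2.1%) / 7.2% = 18.70% / 7.2% = 2.5972

2.60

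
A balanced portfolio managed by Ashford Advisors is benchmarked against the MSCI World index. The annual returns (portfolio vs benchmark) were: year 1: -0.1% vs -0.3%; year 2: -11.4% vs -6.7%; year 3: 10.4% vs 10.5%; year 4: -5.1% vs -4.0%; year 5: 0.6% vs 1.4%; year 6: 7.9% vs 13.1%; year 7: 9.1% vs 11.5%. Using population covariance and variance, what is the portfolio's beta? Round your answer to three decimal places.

r̄p = 1.6286%,  r̄m = 3.6429%
Cov = Σ(rp − r̄p)(rm − r̄m) / 7 = 53.3516
Var(rm) = Σ(rm − r̄m)² / 7 = 54.8796
β = Cov / Var = 53.3516 / 54.8796 = 0.9722

0.972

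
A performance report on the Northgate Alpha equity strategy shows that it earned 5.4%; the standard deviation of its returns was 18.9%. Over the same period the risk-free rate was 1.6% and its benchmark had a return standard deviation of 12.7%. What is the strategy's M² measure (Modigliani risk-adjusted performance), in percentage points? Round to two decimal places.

4.15

Sharpe = (Rp − Rf) / σp = (5.4% − 1.6%) / 18.9% = 0.2011
M² = Rf + Sharpe × σm = 1.6% + 0.2011 × 12.7% = 4.1540%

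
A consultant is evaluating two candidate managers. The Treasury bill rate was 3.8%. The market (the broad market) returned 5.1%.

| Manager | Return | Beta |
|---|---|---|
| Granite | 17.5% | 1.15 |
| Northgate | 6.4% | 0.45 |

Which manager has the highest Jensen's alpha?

Granite: α = 17.5% − [3.8% + 1.15 × (5.1% − 3.8%)] = 12.205
Northgate: α = 6.4% − [3.8% + 0.45 × (5.1% − 3.8%)] = 2.015
Highest: Granite (12.205).

Granite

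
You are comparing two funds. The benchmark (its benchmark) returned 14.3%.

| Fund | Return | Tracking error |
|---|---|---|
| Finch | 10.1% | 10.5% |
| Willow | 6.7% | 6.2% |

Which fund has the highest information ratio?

Finch

Finch: IR = (10.1% − 14.3%) / 10.5% = -0.400
Willow: IR = (6.7% − 14.3%) / 6.2% = -1.226
Highest: Finch (-0.400).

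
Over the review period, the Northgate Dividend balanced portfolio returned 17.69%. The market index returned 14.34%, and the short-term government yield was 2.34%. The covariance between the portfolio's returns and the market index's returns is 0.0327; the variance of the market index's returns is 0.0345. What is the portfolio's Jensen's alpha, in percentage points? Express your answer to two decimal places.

3.98

β = Cov / Var = 0.0327 / 0.0345 = 0.9478
E[R] = Rf + β(Rm − Rf) = 2.34% + 0.9478 × (14.34% − 2.34%) = 13.7136%
α = Rp − E[R] = 17.69% − 13.7136% = 3.9764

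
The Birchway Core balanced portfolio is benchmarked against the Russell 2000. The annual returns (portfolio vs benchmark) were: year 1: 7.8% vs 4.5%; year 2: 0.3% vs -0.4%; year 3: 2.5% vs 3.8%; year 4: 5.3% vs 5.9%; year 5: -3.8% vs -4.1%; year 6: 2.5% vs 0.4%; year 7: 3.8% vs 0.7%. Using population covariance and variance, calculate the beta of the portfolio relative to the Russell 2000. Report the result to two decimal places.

r̄p = 2.6286%,  r̄m = 1.5429%
Cov = Σ(rp − r̄p)(rm − r̄m) / 7 = 9.5145
Var(rm) = Σ(rm − r̄m)² / 7 = 10.0653
β = Cov / Var = 9.5145 / 10.0653 = 0.9453

0.95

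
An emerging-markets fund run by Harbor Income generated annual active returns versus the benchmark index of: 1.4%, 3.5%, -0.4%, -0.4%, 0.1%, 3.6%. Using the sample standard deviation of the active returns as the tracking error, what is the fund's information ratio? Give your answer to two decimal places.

0.70

μ = (1.4 + 3.5 − 0.4 − 0.4 + 0.1 + 3.6) / 6 = 7.80 / 6 = 1.3000%
Sample σ = √[Σ(r − μ)² / 5] = √[17.3600 / 5] = √3.4720 = 1.8633%
IR = μ / tracking error = 1.3000 / 1.8633 = 0.6977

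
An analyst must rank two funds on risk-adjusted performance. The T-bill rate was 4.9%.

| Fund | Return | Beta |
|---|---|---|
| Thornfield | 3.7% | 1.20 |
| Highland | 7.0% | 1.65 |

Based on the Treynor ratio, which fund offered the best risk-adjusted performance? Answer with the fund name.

Highland

Thornfield: Treynor = (3.7% − 4.9%) / 1.20 = -1.000
Highland: Treynor = (7.0% − 4.9%) / 1.65 = 1.273
Highest: Highland (1.273).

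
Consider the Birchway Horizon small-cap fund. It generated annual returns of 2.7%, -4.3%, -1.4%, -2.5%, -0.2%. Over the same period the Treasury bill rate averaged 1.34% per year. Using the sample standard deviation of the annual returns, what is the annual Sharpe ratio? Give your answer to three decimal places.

r̄ = (2.7 − 4.3 − 1.4 − 2.5 − 0.2) / 5 = -1.1400%
Σ(r − r̄)² = 27.5320; sample σ = √(27.5320/4) = 2.6235%
Sharpe = (r̄ − rf) / σ = (-1.1400 − 1.34) / 2.6235 = -2.4800 / 2.6235 = -0.9453

-0.945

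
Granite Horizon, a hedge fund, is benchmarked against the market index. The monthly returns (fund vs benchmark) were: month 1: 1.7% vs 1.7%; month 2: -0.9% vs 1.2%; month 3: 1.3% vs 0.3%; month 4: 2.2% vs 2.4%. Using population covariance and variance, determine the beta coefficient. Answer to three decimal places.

r̄p = 1.0750%,  r̄m = 1.4000%
Cov = Σ(rp − r̄p)(rm − r̄m) / 4 = 0.3650
Var(rm) = Σ(rm − r̄m)² / 4 = 0.5850
β = Cov / Var = 0.3650 / 0.5850 = 0.6239

0.624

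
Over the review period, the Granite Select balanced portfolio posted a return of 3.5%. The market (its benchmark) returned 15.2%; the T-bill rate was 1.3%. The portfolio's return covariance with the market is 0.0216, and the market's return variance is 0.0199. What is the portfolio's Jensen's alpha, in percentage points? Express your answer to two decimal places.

β = Cov / Var = 0.0216 / 0.0199 = 1.0854
E[R] = Rf + β(Rm − Rf) = 1.3% + 1.0854 × (15.2% − 1.3%) = 16.3871%
α = Rp − E[R] = 3.5% − 16.3871% = -12.8871

-12.89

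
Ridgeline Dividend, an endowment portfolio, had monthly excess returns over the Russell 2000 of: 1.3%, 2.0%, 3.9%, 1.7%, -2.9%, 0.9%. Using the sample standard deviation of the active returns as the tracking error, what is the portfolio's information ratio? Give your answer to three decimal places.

Mean return r̄ = 6.90 / 6 = 1.1500%
Σ(r − r̄)² = (1.3 − 1.1500)² + (2 − 1.1500)² + (3.9 − 1.1500)² + … = 25.0750
σ = √[25.0750 / 5] = 2.2394%
IR = r̄ / tracking error = 1.1500 / 2.2394 = 0.5135

0.514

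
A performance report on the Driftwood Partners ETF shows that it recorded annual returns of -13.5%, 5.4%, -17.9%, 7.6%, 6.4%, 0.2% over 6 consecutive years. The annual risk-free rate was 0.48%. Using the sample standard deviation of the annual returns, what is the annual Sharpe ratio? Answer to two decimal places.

r̄ = (-13.5 + 5.4 − 17.9 + 7.6 + 6.4 + 0.2) / 6 = -1.9667%
Sample std dev = √[607.3733 / 5] = 11.0216%
Sharpe = (r̄ − rf) / σ = (-1.9667 − 0.48) / 11.0216 = -2.4467 / 11.0216 = -0.2220

-0.22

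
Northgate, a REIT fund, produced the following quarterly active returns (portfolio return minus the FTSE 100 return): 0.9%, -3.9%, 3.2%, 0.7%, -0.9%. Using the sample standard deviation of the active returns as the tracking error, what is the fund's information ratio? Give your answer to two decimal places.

0.00

Mean return μ = 0.00 / 5 = 0.0000%
Sample std dev = √[27.5600 / 4] = 2.6249%
IR = μ / tracking error = 0.0000 / 2.6249 = 0.0000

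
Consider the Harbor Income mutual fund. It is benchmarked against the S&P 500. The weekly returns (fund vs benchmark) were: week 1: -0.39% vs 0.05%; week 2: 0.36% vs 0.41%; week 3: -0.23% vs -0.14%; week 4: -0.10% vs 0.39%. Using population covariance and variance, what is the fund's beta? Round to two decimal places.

r̄p = -0.0900%,  r̄m = 0.1775%
Cov = Σ(rp − r̄p)(rm − r̄m) / 4 = 0.0463
Var(rm) = Σ(rm − r̄m)² / 4 = 0.0541
β = Cov / Var = 0.0463 / 0.0541 = 0.8558

0.86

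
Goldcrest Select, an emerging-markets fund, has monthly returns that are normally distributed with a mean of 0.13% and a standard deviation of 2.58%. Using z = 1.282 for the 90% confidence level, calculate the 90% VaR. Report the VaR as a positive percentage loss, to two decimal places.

3.18

VaR (as % loss) = −(μ − z·σ) = −(0.13% − 1.282 × 2.58%) = −(-3.17756%) = 3.17756%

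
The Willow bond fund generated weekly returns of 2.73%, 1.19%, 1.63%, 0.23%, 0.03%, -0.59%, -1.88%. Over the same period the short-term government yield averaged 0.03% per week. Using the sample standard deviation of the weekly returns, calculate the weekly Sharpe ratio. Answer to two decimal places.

μ = (2.73 + 1.19 + 1.63 + 0.23 + 0.03 − 0.59 − 1.88) / 7 = 3.340 / 7 = 0.4771%
Σ(r − μ)² = 13.8685; sample σ = √(13.8685/6) = 1.5203%
Sharpe = (μ − rf) / σ = (0.4771 − 0.03) / 1.5203 = 0.4471 / 1.5203 = 0.2941

0.29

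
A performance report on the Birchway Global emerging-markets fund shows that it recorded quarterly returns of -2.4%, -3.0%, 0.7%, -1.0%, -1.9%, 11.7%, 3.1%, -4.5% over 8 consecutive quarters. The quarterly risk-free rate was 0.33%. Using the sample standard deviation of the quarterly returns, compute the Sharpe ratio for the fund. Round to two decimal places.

0.00

μ = (-2.4 − 3 + 0.7 − 1 − 1.9 + 11.7 + 3.1 − 4.5) / 8 = 0.3375%
Σ(r − μ)² = (-2.4 − 0.3375)² + (-3 − 0.3375)² + … = 185.6988
σ = √[185.6988 / 7] = 5.1506%
Sharpe = (μ − rf) / σ = (0.3375 − 0.33) / 5.1506 = 0.0075 / 5.1506 = 0.0015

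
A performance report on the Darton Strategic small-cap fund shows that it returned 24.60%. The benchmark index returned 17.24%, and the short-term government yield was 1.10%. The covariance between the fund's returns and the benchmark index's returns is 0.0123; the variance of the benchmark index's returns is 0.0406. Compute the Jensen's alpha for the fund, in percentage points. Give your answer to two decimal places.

18.61

β = Cov / Var = 0.0123 / 0.0406 = 0.3030
E[R] = Rf + β(Rm − Rf) = 1.10% + 0.3030 × (17.24% − 1.10%) = 5.9904%
α = Rp − E[R] = 24.60% − 5.9904% = 18.6096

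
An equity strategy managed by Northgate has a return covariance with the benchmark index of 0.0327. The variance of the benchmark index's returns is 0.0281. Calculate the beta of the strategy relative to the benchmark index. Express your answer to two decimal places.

1.16

β = Cov(Rp, Rm) / Var(Rm) = 0.0327 / 0.0281 = 1.1637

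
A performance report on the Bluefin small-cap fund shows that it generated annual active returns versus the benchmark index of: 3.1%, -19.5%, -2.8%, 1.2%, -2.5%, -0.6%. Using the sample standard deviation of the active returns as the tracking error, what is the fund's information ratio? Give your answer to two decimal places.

r̄ = (3.1 − 19.5 − 2.8 + 1.2 − 2.5 − 0.6) / 6 = -21.10 / 6 = -3.5167%
Sample std dev = √[331.5483 / 5] = 8.1431%
IR = r̄ / tracking error = -3.5167 / 8.1431 = -0.4319

-0.43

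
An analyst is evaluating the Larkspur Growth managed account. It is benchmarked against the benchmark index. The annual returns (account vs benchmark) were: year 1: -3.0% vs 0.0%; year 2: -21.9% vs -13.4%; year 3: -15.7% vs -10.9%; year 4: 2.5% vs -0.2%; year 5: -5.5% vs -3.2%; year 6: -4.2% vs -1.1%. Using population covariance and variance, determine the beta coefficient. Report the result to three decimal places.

1.497

r̄p = -7.9667%,  r̄m = -4.8000%
Cov = Σ(rp − r̄p)(rm − r̄m) / 6 = 42.8117
Var(rm) = Σ(rm − r̄m)² / 6 = 28.6033
β = Cov / Var = 42.8117 / 28.6033 = 1.4967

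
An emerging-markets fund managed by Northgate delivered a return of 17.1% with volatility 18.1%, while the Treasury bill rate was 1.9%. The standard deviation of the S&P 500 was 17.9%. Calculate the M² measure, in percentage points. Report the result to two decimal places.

16.93

Sharpe = (Rp − Rf) / σp = (17.1% − 1.9%) / 18.1% = 0.8398
M² = Rf + Sharpe × σm = 1.9% + 0.8398 × 17.9% = 16.9324%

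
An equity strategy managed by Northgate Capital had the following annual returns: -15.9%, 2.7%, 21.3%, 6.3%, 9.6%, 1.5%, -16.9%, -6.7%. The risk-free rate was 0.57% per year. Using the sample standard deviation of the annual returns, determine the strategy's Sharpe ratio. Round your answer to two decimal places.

Mean return r̄ = 1.90 / 8 = 0.2375%
Sample std dev = √[1177.9388 / 7] = 12.9722%
Sharpe = (r̄ − rf) / σ = (0.2375 − 0.57) / 12.9722 = -0.3325 / 12.9722 = -0.0256

-0.03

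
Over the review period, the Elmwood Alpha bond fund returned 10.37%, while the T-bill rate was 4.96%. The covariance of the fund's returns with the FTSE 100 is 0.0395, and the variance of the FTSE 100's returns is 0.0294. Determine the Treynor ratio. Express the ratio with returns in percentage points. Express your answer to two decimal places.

4.03

β = Cov / Var = 0.0395 / 0.0294 = 1.3435
Treynor = (Rp − Rf) / β = (10.37% − 4.96%) / 1.3435 = 5.41 / 1.3435 = 4.0268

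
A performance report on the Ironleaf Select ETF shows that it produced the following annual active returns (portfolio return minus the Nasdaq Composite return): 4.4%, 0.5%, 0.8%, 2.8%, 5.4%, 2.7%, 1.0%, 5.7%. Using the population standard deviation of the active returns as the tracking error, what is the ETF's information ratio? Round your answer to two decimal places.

1.50

Mean return r̄ = 23.30 / 8 = 2.9125%
Population std dev = √[30.1688 / 8] = 1.9419%
IR = r̄ / tracking error = 2.9125 / 1.9419 = 1.4998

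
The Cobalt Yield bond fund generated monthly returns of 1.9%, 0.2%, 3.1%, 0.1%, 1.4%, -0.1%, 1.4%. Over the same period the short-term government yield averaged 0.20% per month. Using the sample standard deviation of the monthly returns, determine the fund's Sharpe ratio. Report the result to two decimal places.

0.81

r̄ = (1.9 + 0.2 + 3.1 + 0.1 + 1.4 − 0.1 + 1.4) / 7 = 8.00 / 7 = 1.1429%
Sample σ = √[Σ(r − r̄)² / 6] = √[8.0571 / 6] = √1.3429 = 1.1588%
Sharpe = (r̄ − rf) / σ = (1.1429 − 0.2) / 1.1588 = 0.9429 / 1.1588 = 0.8137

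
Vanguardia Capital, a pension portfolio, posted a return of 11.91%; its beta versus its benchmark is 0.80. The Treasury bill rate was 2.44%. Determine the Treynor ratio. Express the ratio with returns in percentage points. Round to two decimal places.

Treynor = (Rp − Rf) / β = (11.91% − 2.44%) / 0.80 = 9.47 / 0.80 = 11.8375

11.84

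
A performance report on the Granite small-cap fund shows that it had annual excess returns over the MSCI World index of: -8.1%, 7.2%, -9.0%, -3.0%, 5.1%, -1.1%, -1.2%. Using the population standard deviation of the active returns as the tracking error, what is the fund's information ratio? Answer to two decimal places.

Mean return μ = -10.10 / 7 = -1.4429%
Σ(r − μ)² = (-8.1 − (-1.4429))² + (7.2 − (-1.4429))² + (-9 − (-1.4429))² + … = 221.5371
population σ = √(221.5371 / 7) = √31.6482 = 5.6257%
IR = μ / tracking error = -1.4429 / 5.6257 = -0.2565

-0.26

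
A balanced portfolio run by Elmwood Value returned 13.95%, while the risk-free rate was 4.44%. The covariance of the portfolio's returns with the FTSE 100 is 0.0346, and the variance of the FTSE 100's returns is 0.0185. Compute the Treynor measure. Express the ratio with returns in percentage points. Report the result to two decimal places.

β = Cov / Var = 0.0346 / 0.0185 = 1.8703
Treynor = (Rp − Rf) / β = (13.95% − 4.44%) / 1.8703 = 9.51 / 1.8703 = 5.0847

5.08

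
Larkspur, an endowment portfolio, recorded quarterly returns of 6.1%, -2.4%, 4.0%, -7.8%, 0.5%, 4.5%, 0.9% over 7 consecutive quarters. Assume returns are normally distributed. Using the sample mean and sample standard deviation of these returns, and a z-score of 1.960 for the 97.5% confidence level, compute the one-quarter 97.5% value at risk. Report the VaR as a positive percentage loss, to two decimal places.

r̄ = (6.1 − 2.4 + 4 − 7.8 + 0.5 + 4.5 + 0.9) / 7 = 5.80 / 7 = 0.8286%
Σ(r − r̄)² = (6.1 − 0.8286)² + (-2.4 − 0.8286)² + … = 136.3143
σ = √[136.3143 / 6] = 4.7665%
VaR = −(r̄ − z·σ) = −(0.8286 − 1.960 × 4.7665) = −(-8.5137) = 8.5137%

8.51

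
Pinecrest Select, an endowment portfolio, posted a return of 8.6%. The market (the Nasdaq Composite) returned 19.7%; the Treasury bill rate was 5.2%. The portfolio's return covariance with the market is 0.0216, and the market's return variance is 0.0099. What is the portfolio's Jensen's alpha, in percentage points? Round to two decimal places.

-28.24

β = Cov / Var = 0.0216 / 0.0099 = 2.1818
E[R] = Rf + β(Rm − Rf) = 5.2% + 2.1818 × (19.7% − 5.2%) = 36.8361%
α = Rp − E[R] = 8.6% − 36.8361% = -28.2361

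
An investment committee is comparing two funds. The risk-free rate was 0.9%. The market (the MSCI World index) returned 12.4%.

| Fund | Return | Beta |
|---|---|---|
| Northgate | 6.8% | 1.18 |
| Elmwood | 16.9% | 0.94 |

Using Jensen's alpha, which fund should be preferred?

Northgate: α = 6.8% − [0.9% + 1.18 × (12.4% − 0.9%)] = -7.670
Elmwood: α = 16.9% − [0.9% + 0.94 × (12.4% − 0.9%)] = 5.190
Highest: Elmwood (5.190).

Elmwood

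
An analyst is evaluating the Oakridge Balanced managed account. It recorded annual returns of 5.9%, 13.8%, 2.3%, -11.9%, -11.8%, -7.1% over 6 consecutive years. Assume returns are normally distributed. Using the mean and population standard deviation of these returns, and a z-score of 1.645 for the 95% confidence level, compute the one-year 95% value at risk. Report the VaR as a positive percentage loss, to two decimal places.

17.20

r̄ = (5.9 + 13.8 + 2.3 − 11.9 − 11.8 − 7.1) / 6 = -8.80 / 6 = -1.4667%
Σ(r − r̄)² = 548.8933; population σ = √(548.8933/6) = 9.5646%
VaR = −(r̄ − z·σ) = −(-1.4667 − 1.645 × 9.5646) = −(-17.2005) = 17.2005%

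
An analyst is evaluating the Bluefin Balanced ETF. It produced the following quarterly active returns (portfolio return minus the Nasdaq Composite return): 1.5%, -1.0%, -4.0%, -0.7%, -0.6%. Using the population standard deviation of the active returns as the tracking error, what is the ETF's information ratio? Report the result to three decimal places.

-0.545

Mean return μ = -4.80 / 5 = -0.9600%
Population std dev = √[15.4920 / 5] = 1.7602%
IR = μ / tracking error = -0.9600 / 1.7602 = -0.5454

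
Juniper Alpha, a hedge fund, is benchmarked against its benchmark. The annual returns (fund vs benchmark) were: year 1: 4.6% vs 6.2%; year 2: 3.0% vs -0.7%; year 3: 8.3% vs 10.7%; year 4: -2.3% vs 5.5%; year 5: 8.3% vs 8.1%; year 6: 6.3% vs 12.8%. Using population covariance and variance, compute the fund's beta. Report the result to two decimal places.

0.45

r̄p = 4.7000%,  r̄m = 7.1000%
Cov = Σ(rp − r̄p)(rm − r̄m) / 6 = 8.3717
Var(rm) = Σ(rm − r̄m)² / 6 = 18.4433
β = Cov / Var = 8.3717 / 18.4433 = 0.4539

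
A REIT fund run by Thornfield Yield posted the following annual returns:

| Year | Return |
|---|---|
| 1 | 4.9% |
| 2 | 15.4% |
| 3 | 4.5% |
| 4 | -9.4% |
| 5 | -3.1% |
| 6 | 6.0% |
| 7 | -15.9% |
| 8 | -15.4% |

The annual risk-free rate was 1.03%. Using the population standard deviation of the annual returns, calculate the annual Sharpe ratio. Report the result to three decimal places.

-0.253

μ = (4.9 + 15.4 + 4.5 − 9.4 − 3.1 + 6 − 15.9 − 15.4) / 8 = -1.6250%
Σ(r − μ)² = (4.9 − (-1.6250))² + (15.4 − (-1.6250))² + (4.5 − (-1.6250))² + … = 884.2350
σ = √[884.2350 / 8] = 10.5133%
Sharpe = (μ − rf) / σ = (-1.6250 − 1.03) / 10.5133 = -2.6550 / 10.5133 = -0.2525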